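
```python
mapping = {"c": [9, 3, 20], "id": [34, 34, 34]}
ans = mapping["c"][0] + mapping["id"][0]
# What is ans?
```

Trace:
`mapping = {"c": [9, 3, 20], "id": [34, 34, 34]}` → mapping = {'c': [9, 3, 20], 'id': [34, 34, 34]}
`ans = mapping["c"][0] + mapping["id"][0]` → ans = 43
So ans = 43

Answer: 43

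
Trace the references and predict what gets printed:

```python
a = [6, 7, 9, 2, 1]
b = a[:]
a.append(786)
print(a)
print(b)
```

Key concept: slice [:] creates copy.
Step by step:
`a = [6, 7, 9, 2, 1]` → a = [6, 7, 9, 2, 1]
`b = a[:]` → b = [6, 7, 9, 2, 1]
`a.append(786)` → a = [6, 7, 9, 2, 1, 786]
`print(a)` → prints [6, 7, 9, 2, 1, 786]
`print(b)` → prints [6, 7, 9, 2, 1]

Answer:
[6, 7, 9, 2, 1, 786]
[6, 7, 9, 2, 1]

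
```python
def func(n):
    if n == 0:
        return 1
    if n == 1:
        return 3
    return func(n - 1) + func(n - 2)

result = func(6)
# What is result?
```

Build up from base cases: func(0)=1, func(1)=3, func(2)=4, func(3)=7, func(4)=11, func(5)=18, func(6)=29

Answer: 29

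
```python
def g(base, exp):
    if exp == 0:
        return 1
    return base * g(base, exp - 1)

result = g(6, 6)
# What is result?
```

g(6, 6) = 6 * 6 * 6 * 6 * 6 * 6 = 46656

Answer: 46656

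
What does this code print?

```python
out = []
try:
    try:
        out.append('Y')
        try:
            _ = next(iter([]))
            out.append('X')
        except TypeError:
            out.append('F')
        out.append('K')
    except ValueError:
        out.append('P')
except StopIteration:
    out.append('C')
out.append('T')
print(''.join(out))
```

Execution trace: 'Y' (try body) → 'C' (outer except StopIteration) → 'T' (after the try/except). Output: YCT

Answer: YCT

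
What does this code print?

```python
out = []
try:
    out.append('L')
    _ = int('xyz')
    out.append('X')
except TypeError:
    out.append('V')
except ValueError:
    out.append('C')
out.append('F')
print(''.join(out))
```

Execution trace: 'L' (try body) → 'C' (except ValueError) → 'F' (after the try/except). Output: LCF

Answer: LCF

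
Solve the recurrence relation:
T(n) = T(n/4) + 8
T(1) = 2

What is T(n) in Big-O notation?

Each step divides n by 4 and adds 8. After log_4(n) steps we reach T(1)=2. So T(n) = 8·log_4(n) + 2 = O(log n).

Answer: O(log n)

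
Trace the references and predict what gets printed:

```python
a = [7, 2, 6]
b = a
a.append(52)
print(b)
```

Key concept: basic list aliasing.
Step by step:
`a = [7, 2, 6]` → a = [7, 2, 6]
`b = a` → b = [7, 2, 6] (same object as a)
`a.append(52)` → a = [7, 2, 6, 52] (same object as b); b = [7, 2, 6, 52] (same object as a)
`print(b)` → prints [7, 2, 6, 52]

Answer: [7, 2, 6, 52]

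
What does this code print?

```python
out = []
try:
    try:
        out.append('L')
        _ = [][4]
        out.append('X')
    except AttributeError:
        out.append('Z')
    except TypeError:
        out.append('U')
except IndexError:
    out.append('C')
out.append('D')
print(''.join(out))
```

Execution trace: 'L' (try body) → 'C' (outer except IndexError) → 'D' (after the try/except). Output: LCD

Answer: LCD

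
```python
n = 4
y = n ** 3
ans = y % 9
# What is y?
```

Trace:
`n = 4` → n = 4
`y = n ** 3` → y = 64
`ans = y % 9` → ans = 1
So y = 64

Answer: 64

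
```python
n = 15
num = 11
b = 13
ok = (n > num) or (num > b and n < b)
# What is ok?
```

Trace:
`n = 15` → n = 15
`num = 11` → num = 11
`b = 13` → b = 13
`ok = (n > num) or (num > b and n < b)` → ok = True
So ok = True

Answer: True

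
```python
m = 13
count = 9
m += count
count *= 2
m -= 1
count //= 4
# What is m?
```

Trace:
`m = 13` → m = 13
`count = 9` → count = 9
`m += count` → m = 22
`count *= 2` → count = 18
`m -= 1` → m = 21
`count //= 4` → count = 4
So m = 21

Answer: 21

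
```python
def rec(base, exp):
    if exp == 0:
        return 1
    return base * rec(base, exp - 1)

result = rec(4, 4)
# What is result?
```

rec(4, 4) = 4 * 4 * 4 * 4 = 256

Answer: 256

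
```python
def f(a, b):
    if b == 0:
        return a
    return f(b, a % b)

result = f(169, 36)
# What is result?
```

f(169, 36) -> f(36, 25) -> f(25, 11) -> f(11, 3) -> f(3, 2) -> f(2, 1) -> f(1, 0) -> 1

Answer: 1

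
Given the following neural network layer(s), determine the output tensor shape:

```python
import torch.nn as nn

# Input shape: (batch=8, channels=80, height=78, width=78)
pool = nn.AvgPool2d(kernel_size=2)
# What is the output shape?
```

Input: (8, 80, 78, 78) -> Output: (8, 80, 39, 39)

Answer: (8, 80, 39, 39)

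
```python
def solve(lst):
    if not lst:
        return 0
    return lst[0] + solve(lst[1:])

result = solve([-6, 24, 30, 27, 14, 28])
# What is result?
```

(-6) + 24 + 30 + 27 + 14 + 28 + 0 = 117

Answer: 117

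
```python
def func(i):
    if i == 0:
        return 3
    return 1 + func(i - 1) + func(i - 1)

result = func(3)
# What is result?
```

func(i) = 1 + 2·func(i-1), func(0)=3. Closed form: (3+1)·2^3 - 1 = 31.

Answer: 31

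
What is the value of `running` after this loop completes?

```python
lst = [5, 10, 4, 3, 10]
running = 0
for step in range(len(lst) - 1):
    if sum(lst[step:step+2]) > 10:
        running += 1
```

Count windows with sum > 10
`running` takes the values: 0 → 1 → 2 → 3

Answer: 3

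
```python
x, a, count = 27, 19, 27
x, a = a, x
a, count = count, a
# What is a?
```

Trace:
`x, a, count = 27, 19, 27` → x = 27; a = 19; count = 27
`x, a = a, x` → x = 19; a = 27
`a, count = count, a` → a = 27; count = 27
So a = 27

Answer: 27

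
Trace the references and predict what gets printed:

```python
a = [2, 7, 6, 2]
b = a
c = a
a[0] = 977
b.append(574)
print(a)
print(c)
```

Key concept: multiple aliases.
Step by step:
`a = [2, 7, 6, 2]` → a = [2, 7, 6, 2]
`b = a` → b = [2, 7, 6, 2] (same object as a)
`c = a` → c = [2, 7, 6, 2] (same object as a, b)
`a[0] = 977` → a = [977, 7, 6, 2] (same object as b, c); b = [977, 7, 6, 2] (same object as a, c); c = [977, 7, 6, 2] (same object as a, b)
`b.append(574)` → a = [977, 7, 6, 2, 574] (same object as b, c); b = [977, 7, 6, 2, 574] (same object as a, c); c = [977, 7, 6, 2, 574] (same object as a, b)
`print(a)` → prints [977, 7, 6, 2, 574]
`print(c)` → prints [977, 7, 6, 2, 574]

Answer:
[977, 7, 6, 2, 574]
[977, 7, 6, 2, 574]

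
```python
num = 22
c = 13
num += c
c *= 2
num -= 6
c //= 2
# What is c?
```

Trace:
`num = 22` → num = 22
`c = 13` → c = 13
`num += c` → num = 35
`c *= 2` → c = 26
`num -= 6` → num = 29
`c //= 2` → c = 13
So c = 13

Answer: 13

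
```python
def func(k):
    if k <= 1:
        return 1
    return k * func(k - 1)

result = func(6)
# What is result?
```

func(6) = 6 * 5 * 4 * 3 * 2 * 1 = 720

Answer: 720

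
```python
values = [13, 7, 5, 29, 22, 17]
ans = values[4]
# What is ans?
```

Trace:
`values = [13, 7, 5, 29, 22, 17]` → values = [13, 7, 5, 29, 22, 17]
`ans = values[4]` → ans = 22
So ans = 22

Answer: 22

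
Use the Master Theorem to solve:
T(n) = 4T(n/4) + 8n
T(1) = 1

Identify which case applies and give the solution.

a=4, b=4, f(n)=8n. log_4(4) = 1. Since c=1 = 1, Case 2 applies: T(n) = Θ(n^log_b(a) · log n) = O(n log n).

Answer: O(n log n) - Case 2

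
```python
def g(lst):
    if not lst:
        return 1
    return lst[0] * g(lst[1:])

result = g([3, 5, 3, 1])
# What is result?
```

Product over [3, 5, 3, 1] = 3 * 5 * 3 * 1 = 45

Answer: 45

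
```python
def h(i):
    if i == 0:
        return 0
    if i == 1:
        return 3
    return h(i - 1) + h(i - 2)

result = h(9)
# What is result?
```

Build up from base cases: h(0)=0, h(1)=3, h(2)=3, h(3)=6, h(4)=9, h(5)=15, h(6)=24, ..., h(9)=102

Answer: 102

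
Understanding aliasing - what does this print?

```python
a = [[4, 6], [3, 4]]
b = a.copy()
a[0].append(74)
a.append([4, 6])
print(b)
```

Key concept: shallow copy with nested lists.
Step by step:
`a = [[4, 6], [3, 4]]` → a = [[4, 6], [3, 4]]
`b = a.copy()` → b = [[4, 6], [3, 4]]
`a[0].append(74)` → a = [[4, 6, 74], [3, 4]]; b = [[4, 6, 74], [3, 4]]
`a.append([4, 6])` → a = [[4, 6, 74], [3, 4], [4, 6]]
`print(b)` → prints [[4, 6, 74], [3, 4]]

Answer: [[4, 6, 74], [3, 4]]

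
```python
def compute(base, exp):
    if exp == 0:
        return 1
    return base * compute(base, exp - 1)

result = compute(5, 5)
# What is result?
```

compute(5, 5) = 5 * 5 * 5 * 5 * 5 = 3125

Answer: 3125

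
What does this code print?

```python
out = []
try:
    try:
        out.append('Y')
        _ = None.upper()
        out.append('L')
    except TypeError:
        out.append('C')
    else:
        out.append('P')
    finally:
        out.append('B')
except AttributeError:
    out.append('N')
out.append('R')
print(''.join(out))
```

Execution trace: 'Y' (try body) → 'B' (finally) → 'N' (outer except AttributeError) → 'R' (after the try/except). Output: YBNR

Answer: YBNR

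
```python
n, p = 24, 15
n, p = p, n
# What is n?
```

Trace:
`n, p = 24, 15` → n = 24; p = 15
`n, p = p, n` → n = 15; p = 24
So n = 15

Answer: 15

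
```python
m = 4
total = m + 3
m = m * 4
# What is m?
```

Trace:
`m = 4` → m = 4
`total = m + 3` → total = 7
`m = m * 4` → m = 16
So m = 16

Answer: 16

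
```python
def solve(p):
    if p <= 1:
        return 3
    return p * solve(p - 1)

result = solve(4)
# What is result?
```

solve(4) = 4 * 3 * 2 * 3 = 72

Answer: 72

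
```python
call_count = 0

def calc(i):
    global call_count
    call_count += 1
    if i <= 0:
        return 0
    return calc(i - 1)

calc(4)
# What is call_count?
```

Linear recursion stepping by 1: 5 calls from i=4 down to ≤0.

Answer: 5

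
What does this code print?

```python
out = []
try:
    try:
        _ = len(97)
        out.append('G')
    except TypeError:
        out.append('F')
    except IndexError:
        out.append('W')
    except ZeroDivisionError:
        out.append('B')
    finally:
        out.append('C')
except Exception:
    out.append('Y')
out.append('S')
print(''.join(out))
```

Execution trace: 'F' (inner except TypeError) → 'C' (inner finally) → 'S' (after the try/except). Output: FCS

Answer: FCS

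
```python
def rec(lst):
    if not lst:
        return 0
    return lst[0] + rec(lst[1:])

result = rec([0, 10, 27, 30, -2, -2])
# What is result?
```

0 + 10 + 27 + 30 + (-2) + (-2) + 0 = 63

Answer: 63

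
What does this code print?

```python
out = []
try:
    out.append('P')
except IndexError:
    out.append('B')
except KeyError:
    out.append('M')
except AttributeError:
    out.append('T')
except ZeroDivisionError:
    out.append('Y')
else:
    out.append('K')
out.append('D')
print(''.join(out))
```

Execution trace: 'P' (try body, no exception) → 'K' (else) → 'D' (after the try/except). Output: PKD

Answer: PKD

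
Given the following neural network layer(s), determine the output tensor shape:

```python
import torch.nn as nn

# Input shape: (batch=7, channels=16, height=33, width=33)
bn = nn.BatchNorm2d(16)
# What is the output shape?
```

Input: (7, 16, 33, 33) -> Output: (7, 16, 33, 33)

Answer: (7, 16, 33, 33)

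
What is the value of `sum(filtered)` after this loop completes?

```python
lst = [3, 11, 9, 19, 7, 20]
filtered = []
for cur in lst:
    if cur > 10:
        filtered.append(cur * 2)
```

Sum of doubled values > 10
`filtered` takes the values: [] → [22] → [22, 38] → [22, 38, 40]
So `sum(filtered)` = 100

Answer: 100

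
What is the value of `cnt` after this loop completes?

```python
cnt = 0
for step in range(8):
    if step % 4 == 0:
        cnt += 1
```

Count numbers divisible by 4 in range(8)
`cnt` takes the values: 0 → 1 → 2

Answer: 2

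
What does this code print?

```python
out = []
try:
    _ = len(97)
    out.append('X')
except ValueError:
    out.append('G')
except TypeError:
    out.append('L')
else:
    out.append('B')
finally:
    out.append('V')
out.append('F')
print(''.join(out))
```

Execution trace: 'L' (except TypeError) → 'V' (finally) → 'F' (after the try/except). Output: LVF

Answer: LVF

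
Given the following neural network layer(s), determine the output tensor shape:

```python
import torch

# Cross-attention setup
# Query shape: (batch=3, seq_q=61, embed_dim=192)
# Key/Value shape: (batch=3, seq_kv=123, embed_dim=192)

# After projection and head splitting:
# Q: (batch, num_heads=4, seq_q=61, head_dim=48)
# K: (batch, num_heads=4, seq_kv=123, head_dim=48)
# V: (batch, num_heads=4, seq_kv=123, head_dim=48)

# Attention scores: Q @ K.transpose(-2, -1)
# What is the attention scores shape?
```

Input: (3, 61, 192) -> Output: (3, 4, 61, 123)

Answer: (3, 4, 61, 123)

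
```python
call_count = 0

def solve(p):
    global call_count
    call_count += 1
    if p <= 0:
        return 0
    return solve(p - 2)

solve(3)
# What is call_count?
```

Linear recursion stepping by 2: 3 calls from p=3 down to ≤0.

Answer: 3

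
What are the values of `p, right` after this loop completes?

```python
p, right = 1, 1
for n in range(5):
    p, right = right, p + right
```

Fibonacci: after 5 iterations
`p, right` takes the values: (1, 1) → (1, 2) → (2, 3) → (3, 5) → (5, 8) → (8, 13)

Answer: 8, 13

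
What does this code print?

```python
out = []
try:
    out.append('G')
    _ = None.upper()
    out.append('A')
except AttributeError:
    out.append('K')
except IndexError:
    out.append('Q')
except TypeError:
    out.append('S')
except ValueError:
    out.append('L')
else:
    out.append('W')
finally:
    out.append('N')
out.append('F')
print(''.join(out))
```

Execution trace: 'G' (try body) → 'K' (except AttributeError) → 'N' (finally) → 'F' (after the try/except). Output: GKNF

Answer: GKNF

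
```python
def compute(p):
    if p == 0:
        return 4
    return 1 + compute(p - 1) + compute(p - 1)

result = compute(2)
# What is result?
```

compute(p) = 1 + 2·compute(p-1), compute(0)=4. Closed form: (4+1)·2^2 - 1 = 19.

Answer: 19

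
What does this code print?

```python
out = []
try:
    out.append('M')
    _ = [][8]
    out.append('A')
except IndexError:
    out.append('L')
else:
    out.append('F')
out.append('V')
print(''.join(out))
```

Execution trace: 'M' (try body) → 'L' (except IndexError) → 'V' (after the try/except). Output: MLV

Answer: MLV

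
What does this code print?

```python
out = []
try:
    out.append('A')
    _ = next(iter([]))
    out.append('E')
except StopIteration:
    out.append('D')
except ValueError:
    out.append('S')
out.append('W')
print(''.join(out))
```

Execution trace: 'A' (try body) → 'D' (except StopIteration) → 'W' (after the try/except). Output: ADW

Answer: ADW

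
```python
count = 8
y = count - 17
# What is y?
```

Trace:
`count = 8` → count = 8
`y = count - 17` → y = -9
So y = -9

Answer: -9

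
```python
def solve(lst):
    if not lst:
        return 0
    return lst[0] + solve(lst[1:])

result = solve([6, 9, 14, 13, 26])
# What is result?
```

6 + 9 + 14 + 13 + 26 + 0 = 68

Answer: 68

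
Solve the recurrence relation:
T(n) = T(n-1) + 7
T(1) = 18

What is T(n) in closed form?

Unrolling: T(n) = T(1) + 7·(n-1) = 18 + 7(n-1) = 7n + 11.

Answer: T(n) = 7n + 11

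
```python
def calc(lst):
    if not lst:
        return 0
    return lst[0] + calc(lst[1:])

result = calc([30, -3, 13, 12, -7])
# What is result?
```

30 + (-3) + 13 + 12 + (-7) + 0 = 45

Answer: 45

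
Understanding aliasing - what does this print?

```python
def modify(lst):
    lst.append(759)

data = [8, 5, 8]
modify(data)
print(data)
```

Key concept: function modifies passed list.
Step by step:
`data = [8, 5, 8]` → data = [8, 5, 8]
`modify(data)` → data = [8, 5, 8, 759]
`print(data)` → prints [8, 5, 8, 759]

Answer: [8, 5, 8, 759]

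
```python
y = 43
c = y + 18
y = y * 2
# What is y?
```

Trace:
`y = 43` → y = 43
`c = y + 18` → c = 61
`y = y * 2` → y = 86
So y = 86

Answer: 86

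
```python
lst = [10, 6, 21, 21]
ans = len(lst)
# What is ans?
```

Trace:
`lst = [10, 6, 21, 21]` → lst = [10, 6, 21, 21]
`ans = len(lst)` → ans = 4
So ans = 4

Answer: 4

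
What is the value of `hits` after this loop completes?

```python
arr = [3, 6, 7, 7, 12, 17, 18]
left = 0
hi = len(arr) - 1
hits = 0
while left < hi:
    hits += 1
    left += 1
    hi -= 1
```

Iterations until pointers meet (list length 7)
`hits` takes the values: 0 → 1 → 2 → 3

Answer: 3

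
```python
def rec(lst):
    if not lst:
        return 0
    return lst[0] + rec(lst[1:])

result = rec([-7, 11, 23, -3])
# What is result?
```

(-7) + 11 + 23 + (-3) + 0 = 24

Answer: 24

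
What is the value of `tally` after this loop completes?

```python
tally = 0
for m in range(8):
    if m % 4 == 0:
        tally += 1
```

Count numbers divisible by 4 in range(8)
`tally` takes the values: 0 → 1 → 2

Answer: 2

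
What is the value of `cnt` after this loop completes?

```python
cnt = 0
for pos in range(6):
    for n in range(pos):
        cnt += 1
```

Triangle number: 0+1+2+...+5
`cnt` takes the values: 0 → 1 → 2 → 3 → 4 → 5 → 6 → 7 → 8 → 9 → 10 → 11 → 12 → 13 → 14 → 15

Answer: 15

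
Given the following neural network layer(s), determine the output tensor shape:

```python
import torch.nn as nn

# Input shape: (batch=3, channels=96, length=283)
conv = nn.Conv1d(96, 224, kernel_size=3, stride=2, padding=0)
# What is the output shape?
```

Input: (3, 96, 283) -> Output: (3, 224, 141)

Answer: (3, 224, 141)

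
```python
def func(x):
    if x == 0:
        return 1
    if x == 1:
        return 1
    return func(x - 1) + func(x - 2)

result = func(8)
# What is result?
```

Build up from base cases: func(0)=1, func(1)=1, func(2)=2, func(3)=3, func(4)=5, func(5)=8, func(6)=13, ..., func(8)=34

Answer: 34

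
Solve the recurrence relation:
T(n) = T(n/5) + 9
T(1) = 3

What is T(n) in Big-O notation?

Each step divides n by 5 and adds 9. After log_5(n) steps we reach T(1)=3. So T(n) = 9·log_5(n) + 3 = O(log n).

Answer: O(log n)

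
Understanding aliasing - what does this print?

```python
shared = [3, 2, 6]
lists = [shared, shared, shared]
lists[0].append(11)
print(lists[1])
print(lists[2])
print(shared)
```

Key concept: list of same reference.
Step by step:
`shared = [3, 2, 6]` → shared = [3, 2, 6]
`lists = [shared, shared, shared]` → lists = [[3, 2, 6], [3, 2, 6], [3, 2, 6]]
`lists[0].append(11)` → shared = [3, 2, 6, 11]; lists = [[3, 2, 6, 11], [3, 2, 6, 11], [3, 2, 6, 11]]
`print(lists[1])` → prints [3, 2, 6, 11]
`print(lists[2])` → prints [3, 2, 6, 11]
`print(shared)` → prints [3, 2, 6, 11]

Answer:
[3, 2, 6, 11]
[3, 2, 6, 11]
[3, 2, 6, 11]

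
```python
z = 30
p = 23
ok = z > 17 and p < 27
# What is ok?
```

Trace:
`z = 30` → z = 30
`p = 23` → p = 23
`ok = z > 17 and p < 27` → ok = True
So ok = True

Answer: True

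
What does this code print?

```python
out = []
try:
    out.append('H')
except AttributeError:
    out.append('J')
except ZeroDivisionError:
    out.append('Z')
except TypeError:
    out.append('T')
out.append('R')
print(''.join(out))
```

Execution trace: 'H' (try body, no exception) → 'R' (after the try/except). Output: HR

Answer: HR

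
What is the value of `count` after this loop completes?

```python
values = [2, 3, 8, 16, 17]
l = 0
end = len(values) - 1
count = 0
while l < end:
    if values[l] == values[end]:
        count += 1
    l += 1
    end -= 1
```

Count matching pairs from ends
`count` takes the values: 0

Answer: 0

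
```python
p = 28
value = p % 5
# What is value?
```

Trace:
`p = 28` → p = 28
`value = p % 5` → value = 3
So value = 3

Answer: 3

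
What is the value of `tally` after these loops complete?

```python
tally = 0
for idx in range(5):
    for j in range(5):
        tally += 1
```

5 * 5 = 25
`tally` takes the values: 0 → 1 → 2 → 3 → 4 → 5 → 6 → 7 → 8 → 9 → 10 → 11 → 12 → 13 → 14 → 15 → 16 → 17 → 18 → 19 → 20 → 21 → 22 → 23 → 24 → 25

Answer: 25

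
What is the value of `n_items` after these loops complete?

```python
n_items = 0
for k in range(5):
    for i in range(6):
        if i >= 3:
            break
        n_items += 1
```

Inner breaks at 3, outer runs 5 times
`n_items` takes the values: 0 → 1 → 2 → 3 → 4 → 5 → 6 → 7 → 8 → 9 → 10 → 11 → 12 → 13 → 14 → 15

Answer: 15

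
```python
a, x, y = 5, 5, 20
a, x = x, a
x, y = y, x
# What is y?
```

Trace:
`a, x, y = 5, 5, 20` → a = 5; x = 5; y = 20
`a, x = x, a` → a = 5; x = 5
`x, y = y, x` → x = 20; y = 5
So y = 5

Answer: 5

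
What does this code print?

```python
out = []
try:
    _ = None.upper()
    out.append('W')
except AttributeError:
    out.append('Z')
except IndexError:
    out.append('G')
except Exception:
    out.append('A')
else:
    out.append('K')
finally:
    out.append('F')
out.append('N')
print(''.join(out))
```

Execution trace: 'Z' (except AttributeError) → 'F' (finally) → 'N' (after the try/except). Output: ZFN

Answer: ZFN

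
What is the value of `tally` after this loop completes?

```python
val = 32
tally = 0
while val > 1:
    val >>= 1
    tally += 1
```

Count right shifts until 1
`tally` takes the values: 0 → 1 → 2 → 3 → 4 → 5

Answer: 5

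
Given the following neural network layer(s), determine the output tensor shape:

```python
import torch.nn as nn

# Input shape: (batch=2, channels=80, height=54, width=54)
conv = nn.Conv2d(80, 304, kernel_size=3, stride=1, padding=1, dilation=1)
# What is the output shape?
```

Input: (2, 80, 54, 54) -> Output: (2, 304, 54, 54)

Answer: (2, 304, 54, 54)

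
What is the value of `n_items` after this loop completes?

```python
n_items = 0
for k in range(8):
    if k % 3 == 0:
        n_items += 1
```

Count numbers divisible by 3 in range(8)
`n_items` takes the values: 0 → 1 → 2 → 3

Answer: 3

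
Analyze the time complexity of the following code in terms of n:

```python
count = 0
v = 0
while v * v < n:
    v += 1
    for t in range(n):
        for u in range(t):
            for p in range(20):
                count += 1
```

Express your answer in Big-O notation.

Each loop level contributes: √n × n × n × 1. Multiplying the contributions gives O(n^2√n).

Answer: O(n^2√n)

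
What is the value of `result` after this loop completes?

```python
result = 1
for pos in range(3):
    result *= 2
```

2^3 = 8
`result` takes the values: 1 → 2 → 4 → 8

Answer: 8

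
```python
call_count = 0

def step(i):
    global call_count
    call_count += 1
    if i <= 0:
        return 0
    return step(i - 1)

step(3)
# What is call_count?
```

Linear recursion stepping by 1: 4 calls from i=3 down to ≤0.

Answer: 4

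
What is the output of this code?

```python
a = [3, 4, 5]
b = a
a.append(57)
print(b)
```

Key concept: basic list aliasing.
Step by step:
`a = [3, 4, 5]` → a = [3, 4, 5]
`b = a` → b = [3, 4, 5] (same object as a)
`a.append(57)` → a = [3, 4, 5, 57] (same object as b); b = [3, 4, 5, 57] (same object as a)
`print(b)` → prints [3, 4, 5, 57]

Answer: [3, 4, 5, 57]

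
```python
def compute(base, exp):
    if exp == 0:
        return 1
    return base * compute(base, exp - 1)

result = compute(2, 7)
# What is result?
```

compute(2, 7) = 2 * 2 * 2 * 2 * 2 * 2 * 2 = 128

Answer: 128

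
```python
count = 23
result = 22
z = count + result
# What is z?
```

Trace:
`count = 23` → count = 23
`result = 22` → result = 22
`z = count + result` → z = 45
So z = 45

Answer: 45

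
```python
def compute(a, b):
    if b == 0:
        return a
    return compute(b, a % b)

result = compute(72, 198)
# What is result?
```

compute(72, 198) -> compute(198, 72) -> compute(72, 54) -> compute(54, 18) -> compute(18, 0) -> 18

Answer: 18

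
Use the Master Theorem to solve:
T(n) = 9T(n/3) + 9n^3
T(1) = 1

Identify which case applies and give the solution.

a=9, b=3, f(n)=9n^3. log_3(9) = 2. Since c=3 > 2 and the regularity condition holds (9(n/3)^3 = (9/3^3)n^3 with 9/3^3 < 1), Case 3 applies: T(n) = Θ(f(n)) = O(n^3).

Answer: O(n^3) - Case 3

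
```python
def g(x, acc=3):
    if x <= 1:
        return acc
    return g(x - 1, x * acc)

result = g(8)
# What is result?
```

Accumulator trace (n, acc): (8, 3) -> (7, 24) -> (6, 168) -> (5, 1008) -> (4, 5040) -> (3, 20160) -> (2, 60480) -> (1, 120960) -> return 120960

Answer: 120960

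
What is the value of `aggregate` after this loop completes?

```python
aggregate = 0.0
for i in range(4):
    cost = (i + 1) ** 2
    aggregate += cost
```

Sum of squared losses 1² + 2² + ... + 4²
`aggregate` takes the values: 0.0 → 1.0 → 5.0 → 14.0 → 30.0

Answer: 30.0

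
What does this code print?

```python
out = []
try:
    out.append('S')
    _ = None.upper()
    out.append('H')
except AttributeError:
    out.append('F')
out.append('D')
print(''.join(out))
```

Execution trace: 'S' (try body) → 'F' (except AttributeError) → 'D' (after the try/except). Output: SFD

Answer: SFD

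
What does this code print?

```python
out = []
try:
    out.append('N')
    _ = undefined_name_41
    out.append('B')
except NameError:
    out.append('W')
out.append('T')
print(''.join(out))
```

Execution trace: 'N' (try body) → 'W' (except NameError) → 'T' (after the try/except). Output: NWT

Answer: NWT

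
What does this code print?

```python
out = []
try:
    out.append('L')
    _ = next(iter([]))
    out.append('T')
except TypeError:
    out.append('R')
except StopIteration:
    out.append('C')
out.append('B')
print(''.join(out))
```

Execution trace: 'L' (try body) → 'C' (except StopIteration) → 'B' (after the try/except). Output: LCB

Answer: LCB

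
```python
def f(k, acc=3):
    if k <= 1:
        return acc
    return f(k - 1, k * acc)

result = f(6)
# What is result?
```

Accumulator trace (n, acc): (6, 3) -> (5, 18) -> (4, 90) -> (3, 360) -> (2, 1080) -> (1, 2160) -> return 2160

Answer: 2160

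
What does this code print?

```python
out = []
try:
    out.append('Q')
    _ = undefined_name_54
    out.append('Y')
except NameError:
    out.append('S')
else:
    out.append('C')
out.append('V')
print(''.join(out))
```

Execution trace: 'Q' (try body) → 'S' (except NameError) → 'V' (after the try/except). Output: QSV

Answer: QSV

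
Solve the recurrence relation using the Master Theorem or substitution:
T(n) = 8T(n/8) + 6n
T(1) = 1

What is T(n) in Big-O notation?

By Master Theorem: a=8, b=8, f(n)=6n. Since log_8(8) = 1 and f(n) = Θ(n^1), Case 2 applies. T(n) = O(n log n).

Answer: O(n log n)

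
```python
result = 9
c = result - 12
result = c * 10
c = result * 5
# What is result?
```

Trace:
`result = 9` → result = 9
`c = result - 12` → c = -3
`result = c * 10` → result = -30
`c = result * 5` → c = -150
So result = -30

Answer: -30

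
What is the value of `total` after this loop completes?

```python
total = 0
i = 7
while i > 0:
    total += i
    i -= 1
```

Sum 7 down to 1
`total` takes the values: 0 → 7 → 13 → 18 → 22 → 25 → 27 → 28

Answer: 28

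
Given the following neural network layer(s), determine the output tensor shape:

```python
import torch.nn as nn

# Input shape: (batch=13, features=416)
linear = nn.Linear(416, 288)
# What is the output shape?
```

Input: (13, 416) -> Output: (13, 288)

Answer: (13, 288)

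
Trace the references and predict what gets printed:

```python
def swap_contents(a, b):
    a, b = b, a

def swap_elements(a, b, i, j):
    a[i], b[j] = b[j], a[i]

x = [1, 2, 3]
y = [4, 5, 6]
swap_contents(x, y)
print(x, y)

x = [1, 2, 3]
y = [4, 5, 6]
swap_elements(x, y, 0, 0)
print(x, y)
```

Key concept: parameter rebinding vs mutation.
Step by step:
`x = [1, 2, 3]` → x = [1, 2, 3]
`y = [4, 5, 6]` → y = [4, 5, 6]
`swap_contents(x, y)` → no visible change to tracked variables
`print(x, y)` → prints [1, 2, 3] [4, 5, 6]
`x = [1, 2, 3]` → x = [1, 2, 3]
`y = [4, 5, 6]` → y = [4, 5, 6]
`swap_elements(x, y, 0, 0)` → x = [4, 2, 3]; y = [1, 5, 6]
`print(x, y)` → prints [4, 2, 3] [1, 5, 6]

Answer:
[1, 2, 3] [4, 5, 6]
[4, 2, 3] [1, 5, 6]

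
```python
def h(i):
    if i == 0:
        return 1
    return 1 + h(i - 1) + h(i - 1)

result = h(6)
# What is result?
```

h(i) = 1 + 2·h(i-1), h(0)=1. Closed form: (1+1)·2^6 - 1 = 127.

Answer: 127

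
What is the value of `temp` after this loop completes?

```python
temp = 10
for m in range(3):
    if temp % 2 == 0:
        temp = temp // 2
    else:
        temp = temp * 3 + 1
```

Collatz-style transformation from 10
`temp` takes the values: 10 → 5 → 16 → 8

Answer: 8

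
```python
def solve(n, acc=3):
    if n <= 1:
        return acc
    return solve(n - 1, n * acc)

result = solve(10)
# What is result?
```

Accumulator trace (n, acc): (10, 3) -> (9, 30) -> (8, 270) -> (7, 2160) -> (6, 15120) -> (5, 90720) -> (4, 453600) -> (3, 1814400) -> (2, 5443200) -> (1, 10886400) -> return 10886400

Answer: 10886400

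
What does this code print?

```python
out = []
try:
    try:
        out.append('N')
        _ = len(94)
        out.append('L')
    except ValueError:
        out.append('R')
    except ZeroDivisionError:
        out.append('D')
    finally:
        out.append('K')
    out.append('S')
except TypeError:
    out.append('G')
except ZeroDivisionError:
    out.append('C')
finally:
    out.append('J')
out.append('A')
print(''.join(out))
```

Execution trace: 'N' (inner try body) → 'K' (inner finally) → 'G' (except TypeError) → 'J' (finally) → 'A' (after the try/except). Output: NKGJA

Answer: NKGJA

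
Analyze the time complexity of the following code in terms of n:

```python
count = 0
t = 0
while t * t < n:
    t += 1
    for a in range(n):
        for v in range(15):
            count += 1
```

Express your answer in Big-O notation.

Each loop level contributes: √n × n × 1. Multiplying the contributions gives O(n√n).

Answer: O(n√n)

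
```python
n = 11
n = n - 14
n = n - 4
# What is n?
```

Trace:
`n = 11` → n = 11
`n = n - 14` → n = -3
`n = n - 4` → n = -7
So n = -7

Answer: -7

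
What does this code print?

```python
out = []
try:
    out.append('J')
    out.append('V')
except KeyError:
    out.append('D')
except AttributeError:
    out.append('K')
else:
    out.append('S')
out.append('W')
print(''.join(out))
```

Execution trace: 'J' (try body) → 'V' (try body, no exception) → 'S' (else) → 'W' (after the try/except). Output: JVSW

Answer: JVSW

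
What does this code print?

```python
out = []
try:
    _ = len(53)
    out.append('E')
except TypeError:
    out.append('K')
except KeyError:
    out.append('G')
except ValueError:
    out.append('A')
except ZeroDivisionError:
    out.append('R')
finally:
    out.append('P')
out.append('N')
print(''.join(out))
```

Execution trace: 'K' (except TypeError) → 'P' (finally) → 'N' (after the try/except). Output: KPN

Answer: KPN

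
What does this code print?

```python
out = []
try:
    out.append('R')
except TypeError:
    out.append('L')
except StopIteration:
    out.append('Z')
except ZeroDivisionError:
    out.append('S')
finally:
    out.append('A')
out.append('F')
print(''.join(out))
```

Execution trace: 'R' (try body, no exception) → 'A' (finally) → 'F' (after the try/except). Output: RAF

Answer: RAF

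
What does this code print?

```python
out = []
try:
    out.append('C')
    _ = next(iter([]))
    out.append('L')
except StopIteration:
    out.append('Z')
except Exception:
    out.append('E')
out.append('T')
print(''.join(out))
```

Execution trace: 'C' (try body) → 'Z' (except StopIteration) → 'T' (after the try/except). Output: CZT

Answer: CZT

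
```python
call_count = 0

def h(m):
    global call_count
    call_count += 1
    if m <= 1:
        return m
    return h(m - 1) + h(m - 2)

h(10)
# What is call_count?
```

Calls(m) = 1 + Calls(m-1) + Calls(m-2); Calls(0)=Calls(1)=1. For m=10 this gives 177.

Answer: 177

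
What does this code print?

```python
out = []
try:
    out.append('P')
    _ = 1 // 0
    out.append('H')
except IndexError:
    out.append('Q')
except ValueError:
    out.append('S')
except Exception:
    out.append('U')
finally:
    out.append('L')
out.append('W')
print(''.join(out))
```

Execution trace: 'P' (try body) → 'U' (except Exception) → 'L' (finally) → 'W' (after the try/except). Output: PULW

Answer: PULW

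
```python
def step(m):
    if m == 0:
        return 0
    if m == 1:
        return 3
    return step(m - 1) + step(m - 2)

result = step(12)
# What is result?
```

Build up from base cases: step(0)=0, step(1)=3, step(2)=3, step(3)=6, step(4)=9, step(5)=15, step(6)=24, ..., step(12)=432

Answer: 432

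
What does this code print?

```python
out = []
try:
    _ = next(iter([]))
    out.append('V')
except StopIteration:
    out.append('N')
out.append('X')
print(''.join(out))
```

Execution trace: 'N' (except StopIteration) → 'X' (after the try/except). Output: NX

Answer: NX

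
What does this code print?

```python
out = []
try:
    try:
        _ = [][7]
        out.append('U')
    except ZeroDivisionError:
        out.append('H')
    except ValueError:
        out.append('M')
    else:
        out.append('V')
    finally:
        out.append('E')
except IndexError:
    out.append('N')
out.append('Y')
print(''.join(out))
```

Execution trace: 'E' (finally) → 'N' (outer except IndexError) → 'Y' (after the try/except). Output: ENY

Answer: ENY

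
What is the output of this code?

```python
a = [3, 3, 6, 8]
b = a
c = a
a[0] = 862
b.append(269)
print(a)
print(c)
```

Key concept: multiple aliases.
Step by step:
`a = [3, 3, 6, 8]` → a = [3, 3, 6, 8]
`b = a` → b = [3, 3, 6, 8] (same object as a)
`c = a` → c = [3, 3, 6, 8] (same object as a, b)
`a[0] = 862` → a = [862, 3, 6, 8] (same object as b, c); b = [862, 3, 6, 8] (same object as a, c); c = [862, 3, 6, 8] (same object as a, b)
`b.append(269)` → a = [862, 3, 6, 8, 269] (same object as b, c); b = [862, 3, 6, 8, 269] (same object as a, c); c = [862, 3, 6, 8, 269] (same object as a, b)
`print(a)` → prints [862, 3, 6, 8, 269]
`print(c)` → prints [862, 3, 6, 8, 269]

Answer:
[862, 3, 6, 8, 269]
[862, 3, 6, 8, 269]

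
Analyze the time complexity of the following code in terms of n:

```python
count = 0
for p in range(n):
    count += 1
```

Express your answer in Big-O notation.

Each loop level contributes: n. Multiplying the contributions gives O(n).

Answer: O(n)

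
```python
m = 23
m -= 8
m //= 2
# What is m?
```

Trace:
`m = 23` → m = 23
`m -= 8` → m = 15
`m //= 2` → m = 7
So m = 7

Answer: 7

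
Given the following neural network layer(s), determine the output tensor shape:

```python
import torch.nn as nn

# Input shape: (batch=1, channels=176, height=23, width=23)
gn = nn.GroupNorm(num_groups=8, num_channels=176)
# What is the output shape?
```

Input: (1, 176, 23, 23) -> Output: (1, 176, 23, 23)

Answer: (1, 176, 23, 23)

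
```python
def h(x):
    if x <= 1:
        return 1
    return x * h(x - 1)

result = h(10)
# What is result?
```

h(10) = 10 * 9 * 8 * 7 * 6 * 5 * 4 * 3 * 2 * 1 = 3628800

Answer: 3628800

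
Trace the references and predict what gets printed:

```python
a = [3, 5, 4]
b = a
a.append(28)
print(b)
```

Key concept: basic list aliasing.
Step by step:
`a = [3, 5, 4]` → a = [3, 5, 4]
`b = a` → b = [3, 5, 4] (same object as a)
`a.append(28)` → a = [3, 5, 4, 28] (same object as b); b = [3, 5, 4, 28] (same object as a)
`print(b)` → prints [3, 5, 4, 28]

Answer: [3, 5, 4, 28]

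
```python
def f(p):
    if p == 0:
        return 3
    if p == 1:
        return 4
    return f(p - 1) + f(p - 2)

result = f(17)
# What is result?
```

Build up from base cases: f(0)=3, f(1)=4, f(2)=7, f(3)=11, f(4)=18, f(5)=29, f(6)=47, ..., f(17)=9349

Answer: 9349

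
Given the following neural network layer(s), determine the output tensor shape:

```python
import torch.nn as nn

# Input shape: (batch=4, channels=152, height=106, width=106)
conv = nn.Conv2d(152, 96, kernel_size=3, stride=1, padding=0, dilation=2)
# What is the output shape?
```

Input: (4, 152, 106, 106) -> Output: (4, 96, 102, 102)

Answer: (4, 96, 102, 102)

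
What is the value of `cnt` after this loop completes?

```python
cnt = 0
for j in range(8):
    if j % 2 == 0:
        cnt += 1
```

Count numbers divisible by 2 in range(8)
`cnt` takes the values: 0 → 1 → 2 → 3 → 4

Answer: 4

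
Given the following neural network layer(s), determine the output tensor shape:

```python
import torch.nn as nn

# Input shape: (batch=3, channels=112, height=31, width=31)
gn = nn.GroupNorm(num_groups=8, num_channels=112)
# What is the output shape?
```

Input: (3, 112, 31, 31) -> Output: (3, 112, 31, 31)

Answer: (3, 112, 31, 31)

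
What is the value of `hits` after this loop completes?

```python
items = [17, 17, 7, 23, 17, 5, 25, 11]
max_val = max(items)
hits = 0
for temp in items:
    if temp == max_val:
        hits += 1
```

Count of max value 25 in [17, 17, 7, 23, 17, 5, 25, 11]
`hits` takes the values: 0 → 1

Answer: 1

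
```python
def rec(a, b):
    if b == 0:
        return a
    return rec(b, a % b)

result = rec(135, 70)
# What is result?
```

rec(135, 70) -> rec(70, 65) -> rec(65, 5) -> rec(5, 0) -> 5

Answer: 5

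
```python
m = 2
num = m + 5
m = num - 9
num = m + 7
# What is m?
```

Trace:
`m = 2` → m = 2
`num = m + 5` → num = 7
`m = num - 9` → m = -2
`num = m + 7` → num = 5
So m = -2

Answer: -2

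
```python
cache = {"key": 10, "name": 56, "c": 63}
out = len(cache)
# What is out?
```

Trace:
`cache = {"key": 10, "name": 56, "c": 63}` → cache = {'key': 10, 'name': 56, 'c': 63}
`out = len(cache)` → out = 3
So out = 3

Answer: 3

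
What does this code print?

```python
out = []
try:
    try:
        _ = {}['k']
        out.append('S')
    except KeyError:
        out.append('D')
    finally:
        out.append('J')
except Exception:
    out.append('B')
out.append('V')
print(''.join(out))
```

Execution trace: 'D' (inner except KeyError) → 'J' (inner finally) → 'V' (after the try/except). Output: DJV

Answer: DJV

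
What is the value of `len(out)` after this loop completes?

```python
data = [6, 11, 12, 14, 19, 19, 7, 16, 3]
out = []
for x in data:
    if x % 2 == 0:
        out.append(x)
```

Count even numbers in [6, 11, 12, 14, 19, 19, 7, 16, 3]
`out` takes the values: [] → [6] → [6, 12] → [6, 12, 14] → [6, 12, 14, 16]
So `len(out)` = 4

Answer: 4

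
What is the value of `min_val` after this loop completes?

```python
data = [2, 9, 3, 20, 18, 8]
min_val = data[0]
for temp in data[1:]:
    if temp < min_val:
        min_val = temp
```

Minimum of [2, 9, 3, 20, 18, 8]
`min_val` takes the values: 2

Answer: 2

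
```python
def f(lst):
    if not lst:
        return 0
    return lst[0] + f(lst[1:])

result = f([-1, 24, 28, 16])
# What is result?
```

(-1) + 24 + 28 + 16 + 0 = 67

Answer: 67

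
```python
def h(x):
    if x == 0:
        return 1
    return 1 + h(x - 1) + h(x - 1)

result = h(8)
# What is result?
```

h(x) = 1 + 2·h(x-1), h(0)=1. Closed form: (1+1)·2^8 - 1 = 511.

Answer: 511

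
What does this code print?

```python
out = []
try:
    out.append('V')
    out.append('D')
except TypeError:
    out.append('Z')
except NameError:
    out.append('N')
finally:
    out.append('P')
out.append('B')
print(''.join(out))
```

Execution trace: 'V' (try body) → 'D' (try body, no exception) → 'P' (finally) → 'B' (after the try/except). Output: VDPB

Answer: VDPB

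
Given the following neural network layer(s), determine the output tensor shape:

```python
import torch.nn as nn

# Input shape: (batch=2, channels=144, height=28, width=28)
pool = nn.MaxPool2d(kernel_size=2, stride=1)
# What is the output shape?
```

Input: (2, 144, 28, 28) -> Output: (2, 144, 27, 27)

Answer: (2, 144, 27, 27)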